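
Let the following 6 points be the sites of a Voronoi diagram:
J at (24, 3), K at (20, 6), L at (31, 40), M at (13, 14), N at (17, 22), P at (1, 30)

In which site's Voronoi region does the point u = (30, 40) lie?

Compare squared distances (the ordering matches that of the actual distances):
|uJ|² = (30−24)² + (40−3)² = 36 + 1369 = 1405
|uK|² = (30−20)² + (40−6)² = 100 + 1156 = 1256
|uL|² = (30−31)² + (40−40)² = 1 + 0 = 1
|uM|² = (30−13)² + (40−14)² = 289 + 676 = 965
|uN|² = (30−17)² + (40−22)² = 169 + 324 = 493
|uP|² = (30−1)² + (40−30)² = 841 + 100 = 941
The smallest is to L, so u lies in the Voronoi region of L.

L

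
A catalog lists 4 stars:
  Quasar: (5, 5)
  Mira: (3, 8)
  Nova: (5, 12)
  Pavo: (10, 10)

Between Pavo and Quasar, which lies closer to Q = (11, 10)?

Compare squared distances:
d²(Q, Pavo) = (11−10)² + (10−10)² = 1 + 0 = 1
d²(Q, Quasar) = (11−5)² + (10−5)² = 36 + 25 = 61
1 < 61, so Pavo is closer.

Pavo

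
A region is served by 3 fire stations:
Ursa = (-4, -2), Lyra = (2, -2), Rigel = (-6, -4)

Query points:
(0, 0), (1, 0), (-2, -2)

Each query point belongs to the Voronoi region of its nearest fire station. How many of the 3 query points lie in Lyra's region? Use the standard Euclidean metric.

2

(0, 0) — d² to each: Ursa:20, Lyra:8, Rigel:52 → nearest is Lyra
(1, 0) — d² to each: Ursa:29, Lyra:5, Rigel:65 → nearest is Lyra
(-2, -2) — d² to each: Ursa:4, Lyra:16, Rigel:20 → nearest is Ursa
2 of the 3 points have Lyra as nearest.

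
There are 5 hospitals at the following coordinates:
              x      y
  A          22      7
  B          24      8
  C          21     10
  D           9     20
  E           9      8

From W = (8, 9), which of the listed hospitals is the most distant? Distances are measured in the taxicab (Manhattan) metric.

B

d(W,A) = |8−22| + |9−7| = 14 + 2 = 16
d(W,B) = |8−24| + |9−8| = 16 + 1 = 17
d(W,C) = |8−21| + |9−10| = 13 + 1 = 14
d(W,D) = |8−9| + |9−20| = 1 + 11 = 12
d(W,E) = |8−9| + |9−8| = 1 + 1 = 2
The largest is to B.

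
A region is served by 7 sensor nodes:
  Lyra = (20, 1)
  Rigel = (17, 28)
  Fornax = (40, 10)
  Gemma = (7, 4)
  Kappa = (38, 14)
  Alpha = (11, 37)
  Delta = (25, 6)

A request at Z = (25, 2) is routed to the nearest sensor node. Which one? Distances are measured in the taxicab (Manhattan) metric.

Delta

d(Z, Lyra) = |25−20| + |2−1| = 5 + 1 = 6
d(Z, Rigel) = |25−17| + |2−28| = 8 + 26 = 34
d(Z, Fornax) = |25−40| + |2−10| = 15 + 8 = 23
d(Z, Gemma) = |25−7| + |2−4| = 18 + 2 = 20
d(Z, Kappa) = |25−38| + |2−14| = 13 + 12 = 25
d(Z, Alpha) = |25−11| + |2−37| = 14 + 35 = 49
d(Z, Delta) = |25−25| + |2−6| = 0 + 4 = 4
Delta is nearest.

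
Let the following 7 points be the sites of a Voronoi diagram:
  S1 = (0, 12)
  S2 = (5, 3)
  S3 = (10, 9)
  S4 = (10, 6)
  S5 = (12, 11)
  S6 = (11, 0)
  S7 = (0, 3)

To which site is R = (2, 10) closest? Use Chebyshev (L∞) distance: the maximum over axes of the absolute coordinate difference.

d(R,S1) = max(2, 2) = 2
d(R,S2) = max(3, 7) = 7
d(R,S3) = max(8, 1) = 8
d(R,S4) = max(8, 4) = 8
d(R,S5) = max(10, 1) = 10
d(R,S6) = max(9, 10) = 10
d(R,S7) = max(2, 7) = 7
Minimum is at S1.

S1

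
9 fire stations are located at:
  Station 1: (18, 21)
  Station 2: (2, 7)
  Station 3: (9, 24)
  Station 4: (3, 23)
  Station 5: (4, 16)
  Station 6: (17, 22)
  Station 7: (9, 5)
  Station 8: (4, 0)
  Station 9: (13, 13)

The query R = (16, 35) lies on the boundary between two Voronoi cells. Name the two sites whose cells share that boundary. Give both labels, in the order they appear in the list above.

Squared distances from R to each site:
d²(R, Station 1) = 4 + 196 = 200
d²(R, Station 2) = 196 + 784 = 980
d²(R, Station 3) = 49 + 121 = 170
d²(R, Station 4) = 169 + 144 = 313
d²(R, Station 5) = 144 + 361 = 505
d²(R, Station 6) = 1 + 169 = 170
d²(R, Station 7) = 49 + 900 = 949
d²(R, Station 8) = 144 + 1225 = 1369
d²(R, Station 9) = 9 + 484 = 493
R is equidistant from Station 3 and Station 6 (both at squared distance 170), and every other site is strictly farther — so R lies on the Station 3–Station 6 Voronoi edge.

Station 3 and Station 6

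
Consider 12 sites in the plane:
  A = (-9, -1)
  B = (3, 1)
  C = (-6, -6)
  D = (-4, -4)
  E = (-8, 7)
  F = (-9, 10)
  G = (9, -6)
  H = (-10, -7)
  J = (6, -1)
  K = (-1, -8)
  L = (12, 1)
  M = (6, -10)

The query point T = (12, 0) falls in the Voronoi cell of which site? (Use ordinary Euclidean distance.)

L

Since √ is increasing, it suffices to compare squared distances:
|TA|² = (12−(-9))² + (0−(-1))² = 441 + 1 = 442
|TB|² = (12−3)² + (0−1)² = 81 + 1 = 82
|TC|² = (12−(-6))² + (0−(-6))² = 324 + 36 = 360
|TD|² = (12−(-4))² + (0−(-4))² = 256 + 16 = 272
|TE|² = (12−(-8))² + (0−7)² = 400 + 49 = 449
|TF|² = (12−(-9))² + (0−10)² = 441 + 100 = 541
|TG|² = (12−9)² + (0−(-6))² = 9 + 36 = 45
|TH|² = (12−(-10))² + (0−(-7))² = 484 + 49 = 533
|TJ|² = (12−6)² + (0−(-1))² = 36 + 1 = 37
|TK|² = (12−(-1))² + (0−(-8))² = 169 + 64 = 233
|TL|² = (12−12)² + (0−1)² = 0 + 1 = 1
|TM|² = (12−6)² + (0−(-10))² = 36 + 100 = 136
L is nearest.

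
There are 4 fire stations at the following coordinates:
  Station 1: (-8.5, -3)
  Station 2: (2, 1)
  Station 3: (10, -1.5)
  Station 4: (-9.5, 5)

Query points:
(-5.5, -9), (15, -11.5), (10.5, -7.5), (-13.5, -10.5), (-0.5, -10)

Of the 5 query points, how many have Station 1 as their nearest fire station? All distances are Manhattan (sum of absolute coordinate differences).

2

(-5.5, -9) — d to each: Station 1:9, Station 2:17.5, Station 3:23, Station 4:18 → nearest is Station 1
(15, -11.5) — d to each: Station 1:32, Station 2:25.5, Station 3:15, Station 4:41 → nearest is Station 3
(10.5, -7.5) — d to each: Station 1:23.5, Station 2:17, Station 3:6.5, Station 4:32.5 → nearest is Station 3
(-13.5, -10.5) — d to each: Station 1:12.5, Station 2:27, Station 3:32.5, Station 4:19.5 → nearest is Station 1
(-0.5, -10) — d to each: Station 1:15, Station 2:13.5, Station 3:19, Station 4:24 → nearest is Station 2
2 of the 5 points have Station 1 as nearest.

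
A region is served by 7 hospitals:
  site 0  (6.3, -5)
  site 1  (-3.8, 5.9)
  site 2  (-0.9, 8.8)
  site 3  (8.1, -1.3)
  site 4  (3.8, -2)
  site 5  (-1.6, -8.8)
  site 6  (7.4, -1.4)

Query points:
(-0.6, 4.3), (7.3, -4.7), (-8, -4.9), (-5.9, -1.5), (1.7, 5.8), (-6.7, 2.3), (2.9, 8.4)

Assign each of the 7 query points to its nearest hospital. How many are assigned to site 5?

1

(-0.6, 4.3) — d² to each: site 0:134.1, site 1:12.8, site 2:20.34, site 3:107.05, site 4:59.05, site 5:172.61, site 6:96.49 → nearest is site 1
(7.3, -4.7) — d² to each: site 0:1.09, site 1:235.57, site 2:249.49, site 3:12.2, site 4:19.54, site 5:96.02, site 6:10.9 → nearest is site 0
(-8, -4.9) — d² to each: site 0:204.5, site 1:134.28, site 2:238.1, site 3:272.17, site 4:147.65, site 5:56.17, site 6:249.41 → nearest is site 5
(-5.9, -1.5) — d² to each: site 0:161.09, site 1:59.17, site 2:131.09, site 3:196.04, site 4:94.34, site 5:71.78, site 6:176.9 → nearest is site 1
(1.7, 5.8) — d² to each: site 0:137.8, site 1:30.26, site 2:15.76, site 3:91.37, site 4:65.25, site 5:224.05, site 6:84.33 → nearest is site 2
(-6.7, 2.3) — d² to each: site 0:222.29, site 1:21.37, site 2:75.89, site 3:232, site 4:128.74, site 5:149.22, site 6:212.5 → nearest is site 1
(2.9, 8.4) — d² to each: site 0:191.12, site 1:51.14, site 2:14.6, site 3:121.13, site 4:108.97, site 5:316.09, site 6:116.29 → nearest is site 2
1 of the 7 points has site 5 as nearest.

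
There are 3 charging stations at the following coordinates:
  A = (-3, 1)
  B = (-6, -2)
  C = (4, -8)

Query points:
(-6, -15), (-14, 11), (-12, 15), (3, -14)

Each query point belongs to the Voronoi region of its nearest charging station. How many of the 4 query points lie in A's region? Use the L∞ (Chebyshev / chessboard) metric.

2

(-6, -15) — d to each: A:16, B:13, C:10 → nearest is C
(-14, 11) — d to each: A:11, B:13, C:19 → nearest is A
(-12, 15) — d to each: A:14, B:17, C:23 → nearest is A
(3, -14) — d to each: A:15, B:12, C:6 → nearest is C
2 of the 4 points have A as nearest.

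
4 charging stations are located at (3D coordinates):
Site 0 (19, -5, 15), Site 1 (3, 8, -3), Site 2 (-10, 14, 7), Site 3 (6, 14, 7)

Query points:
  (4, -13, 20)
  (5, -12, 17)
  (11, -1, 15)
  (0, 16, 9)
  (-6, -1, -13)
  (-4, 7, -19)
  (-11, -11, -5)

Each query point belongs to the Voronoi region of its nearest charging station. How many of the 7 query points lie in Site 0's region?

(4, -13, 20) — d² to each: Site 0:314, Site 1:971, Site 2:1094, Site 3:902 → nearest is Site 0
(5, -12, 17) — d² to each: Site 0:249, Site 1:804, Site 2:1001, Site 3:777 → nearest is Site 0
(11, -1, 15) — d² to each: Site 0:80, Site 1:469, Site 2:730, Site 3:314 → nearest is Site 0
(0, 16, 9) — d² to each: Site 0:838, Site 1:217, Site 2:108, Site 3:44 → nearest is Site 3
(-6, -1, -13) — d² to each: Site 0:1425, Site 1:262, Site 2:641, Site 3:769 → nearest is Site 1
(-4, 7, -19) — d² to each: Site 0:1829, Site 1:306, Site 2:761, Site 3:825 → nearest is Site 1
(-11, -11, -5) — d² to each: Site 0:1336, Site 1:561, Site 2:770, Site 3:1058 → nearest is Site 1
3 of the 7 points have Site 0 as nearest.

3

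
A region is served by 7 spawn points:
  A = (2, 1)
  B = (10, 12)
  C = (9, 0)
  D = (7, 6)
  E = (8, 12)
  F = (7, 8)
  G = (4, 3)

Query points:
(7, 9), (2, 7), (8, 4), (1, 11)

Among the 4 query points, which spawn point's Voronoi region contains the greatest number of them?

(7, 9) — d² to each: A:89, B:18, C:85, D:9, E:10, F:1, G:45 → nearest is F
(2, 7) — d² to each: A:36, B:89, C:98, D:26, E:61, F:26, G:20 → nearest is G
(8, 4) — d² to each: A:45, B:68, C:17, D:5, E:64, F:17, G:17 → nearest is D
(1, 11) — d² to each: A:101, B:82, C:185, D:61, E:50, F:45, G:73 → nearest is F
Tally — D:1, F:2, G:1. F captures the most (2).

F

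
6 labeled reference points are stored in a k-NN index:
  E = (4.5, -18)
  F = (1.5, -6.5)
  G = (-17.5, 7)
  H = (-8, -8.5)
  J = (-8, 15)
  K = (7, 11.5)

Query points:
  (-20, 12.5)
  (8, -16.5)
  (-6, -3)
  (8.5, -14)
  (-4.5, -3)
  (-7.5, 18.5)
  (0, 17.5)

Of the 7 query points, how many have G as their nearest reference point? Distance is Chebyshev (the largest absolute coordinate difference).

1

(-20, 12.5) — d to each: E:30.5, F:21.5, G:5.5, H:21, J:12, K:27 → nearest is G
(8, -16.5) — d to each: E:3.5, F:10, G:25.5, H:16, J:31.5, K:28 → nearest is E
(-6, -3) — d to each: E:15, F:7.5, G:11.5, H:5.5, J:18, K:14.5 → nearest is H
(8.5, -14) — d to each: E:4, F:7.5, G:26, H:16.5, J:29, K:25.5 → nearest is E
(-4.5, -3) — d to each: E:15, F:6, G:13, H:5.5, J:18, K:14.5 → nearest is H
(-7.5, 18.5) — d to each: E:36.5, F:25, G:11.5, H:27, J:3.5, K:14.5 → nearest is J
(0, 17.5) — d to each: E:35.5, F:24, G:17.5, H:26, J:8, K:7 → nearest is K
1 of the 7 points has G as nearest.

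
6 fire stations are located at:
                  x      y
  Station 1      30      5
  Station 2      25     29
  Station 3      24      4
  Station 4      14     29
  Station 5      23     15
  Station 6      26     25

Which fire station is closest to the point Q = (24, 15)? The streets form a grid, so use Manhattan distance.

Station 5

d(Q, Station 1) = 6 + 10 = 16
d(Q, Station 2) = 1 + 14 = 15
d(Q, Station 3) = 0 + 11 = 11
d(Q, Station 4) = 10 + 14 = 24
d(Q, Station 5) = 1 + 0 = 1
d(Q, Station 6) = 2 + 10 = 12
Station 5 is nearest.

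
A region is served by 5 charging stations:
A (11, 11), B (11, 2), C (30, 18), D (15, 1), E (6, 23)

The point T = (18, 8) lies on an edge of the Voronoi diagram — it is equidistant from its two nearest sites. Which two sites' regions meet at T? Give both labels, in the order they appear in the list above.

Squared distances from T to each site:
|TA|² = 49 + 9 = 58
|TB|² = 49 + 36 = 85
|TC|² = 144 + 100 = 244
|TD|² = 9 + 49 = 58
|TE|² = 144 + 225 = 369
T is equidistant from A and D (both at squared distance 58), and every other site is strictly farther — so T lies on the A–D Voronoi edge.

A and D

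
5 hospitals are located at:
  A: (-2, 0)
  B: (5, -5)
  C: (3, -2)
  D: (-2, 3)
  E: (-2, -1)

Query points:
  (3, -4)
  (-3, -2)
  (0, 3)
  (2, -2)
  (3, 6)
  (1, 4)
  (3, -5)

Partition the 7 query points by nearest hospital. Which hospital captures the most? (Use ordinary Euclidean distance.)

D

(3, -4) — d² to each: A:41, B:5, C:4, D:74, E:34 → nearest is C
(-3, -2) — d² to each: A:5, B:73, C:36, D:26, E:2 → nearest is E
(0, 3) — d² to each: A:13, B:89, C:34, D:4, E:20 → nearest is D
(2, -2) — d² to each: A:20, B:18, C:1, D:41, E:17 → nearest is C
(3, 6) — d² to each: A:61, B:125, C:64, D:34, E:74 → nearest is D
(1, 4) — d² to each: A:25, B:97, C:40, D:10, E:34 → nearest is D
(3, -5) — d² to each: A:50, B:4, C:9, D:89, E:41 → nearest is B
Tally — B:1, C:2, D:3, E:1. D captures the most (3).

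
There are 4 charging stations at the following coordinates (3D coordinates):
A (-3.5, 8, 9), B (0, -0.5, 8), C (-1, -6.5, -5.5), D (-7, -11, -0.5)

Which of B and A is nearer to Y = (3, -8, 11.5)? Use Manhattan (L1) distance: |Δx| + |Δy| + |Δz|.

B

d(Y,B) = |3−0| + |-8−(-0.5)| + |11.5−8| = 3 + 7.5 + 3.5 = 14
d(Y,A) = |3−(-3.5)| + |-8−8| + |11.5−9| = 6.5 + 16 + 2.5 = 25
14 < 25, so B is closer.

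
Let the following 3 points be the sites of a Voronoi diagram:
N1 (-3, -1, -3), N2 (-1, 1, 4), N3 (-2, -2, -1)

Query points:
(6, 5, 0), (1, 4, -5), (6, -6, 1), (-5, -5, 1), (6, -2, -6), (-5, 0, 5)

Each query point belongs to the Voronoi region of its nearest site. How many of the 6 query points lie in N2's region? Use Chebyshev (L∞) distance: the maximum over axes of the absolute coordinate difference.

3

(6, 5, 0) — d to each: N1:9, N2:7, N3:8 → nearest is N2
(1, 4, -5) — d to each: N1:5, N2:9, N3:6 → nearest is N1
(6, -6, 1) — d to each: N1:9, N2:7, N3:8 → nearest is N2
(-5, -5, 1) — d to each: N1:4, N2:6, N3:3 → nearest is N3
(6, -2, -6) — d to each: N1:9, N2:10, N3:8 → nearest is N3
(-5, 0, 5) — d to each: N1:8, N2:4, N3:6 → nearest is N2
3 of the 6 points have N2 as nearest.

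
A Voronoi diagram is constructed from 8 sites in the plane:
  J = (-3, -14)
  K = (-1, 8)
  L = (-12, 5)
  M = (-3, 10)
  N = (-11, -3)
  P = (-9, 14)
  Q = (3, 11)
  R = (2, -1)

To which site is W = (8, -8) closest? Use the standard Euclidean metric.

R

Since √ is increasing, it suffices to compare squared distances:
|WJ|² = (8−(-3))² + (-8−(-14))² = 121 + 36 = 157
|WK|² = (8−(-1))² + (-8−8)² = 81 + 256 = 337
|WL|² = (8−(-12))² + (-8−5)² = 400 + 169 = 569
|WM|² = (8−(-3))² + (-8−10)² = 121 + 324 = 445
|WN|² = (8−(-11))² + (-8−(-3))² = 361 + 25 = 386
|WP|² = (8−(-9))² + (-8−14)² = 289 + 484 = 773
|WQ|² = (8−3)² + (-8−11)² = 25 + 361 = 386
|WR|² = (8−2)² + (-8−(-1))² = 36 + 49 = 85
The smallest is to R, so W lies in the Voronoi region of R.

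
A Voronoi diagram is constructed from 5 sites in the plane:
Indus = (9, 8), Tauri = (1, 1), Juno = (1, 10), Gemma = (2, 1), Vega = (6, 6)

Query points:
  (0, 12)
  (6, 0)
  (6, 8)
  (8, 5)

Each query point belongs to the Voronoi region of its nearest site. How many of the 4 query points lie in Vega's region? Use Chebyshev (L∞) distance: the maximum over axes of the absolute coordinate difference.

2

(0, 12) — d to each: Indus:9, Tauri:11, Juno:2, Gemma:11, Vega:6 → nearest is Juno
(6, 0) — d to each: Indus:8, Tauri:5, Juno:10, Gemma:4, Vega:6 → nearest is Gemma
(6, 8) — d to each: Indus:3, Tauri:7, Juno:5, Gemma:7, Vega:2 → nearest is Vega
(8, 5) — d to each: Indus:3, Tauri:7, Juno:7, Gemma:6, Vega:2 → nearest is Vega
2 of the 4 points have Vega as nearest.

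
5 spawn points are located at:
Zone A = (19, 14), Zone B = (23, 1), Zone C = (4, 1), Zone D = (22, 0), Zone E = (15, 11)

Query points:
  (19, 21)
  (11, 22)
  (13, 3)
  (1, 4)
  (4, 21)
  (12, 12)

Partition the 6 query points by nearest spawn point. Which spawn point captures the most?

(19, 21) — d² to each: Zone A:49, Zone B:416, Zone C:625, Zone D:450, Zone E:116 → nearest is Zone A
(11, 22) — d² to each: Zone A:128, Zone B:585, Zone C:490, Zone D:605, Zone E:137 → nearest is Zone A
(13, 3) — d² to each: Zone A:157, Zone B:104, Zone C:85, Zone D:90, Zone E:68 → nearest is Zone E
(1, 4) — d² to each: Zone A:424, Zone B:493, Zone C:18, Zone D:457, Zone E:245 → nearest is Zone C
(4, 21) — d² to each: Zone A:274, Zone B:761, Zone C:400, Zone D:765, Zone E:221 → nearest is Zone E
(12, 12) — d² to each: Zone A:53, Zone B:242, Zone C:185, Zone D:244, Zone E:10 → nearest is Zone E
Tally — Zone A:2, Zone C:1, Zone E:3. Zone E captures the most (3).

Zone E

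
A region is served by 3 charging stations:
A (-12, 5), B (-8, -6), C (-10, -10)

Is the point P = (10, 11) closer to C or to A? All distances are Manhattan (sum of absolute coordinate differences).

A

d(P,C) = |10−(-10)| + |11−(-10)| = 20 + 21 = 41
d(P,A) = |10−(-12)| + |11−5| = 22 + 6 = 28
41 > 28, so A is closer.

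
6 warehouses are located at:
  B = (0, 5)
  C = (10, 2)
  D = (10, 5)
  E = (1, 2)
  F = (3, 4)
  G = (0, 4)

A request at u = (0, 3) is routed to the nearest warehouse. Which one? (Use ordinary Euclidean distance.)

G

Since √ is increasing, it suffices to compare squared distances:
|uB|² = (0−0)² + (3−5)² = 0 + 4 = 4
|uC|² = (0−10)² + (3−2)² = 100 + 1 = 101
|uD|² = (0−10)² + (3−5)² = 100 + 4 = 104
|uE|² = (0−1)² + (3−2)² = 1 + 1 = 2
|uF|² = (0−3)² + (3−4)² = 9 + 1 = 10
|uG|² = (0−0)² + (3−4)² = 0 + 1 = 1
The smallest is to G, so u lies in the Voronoi region of G.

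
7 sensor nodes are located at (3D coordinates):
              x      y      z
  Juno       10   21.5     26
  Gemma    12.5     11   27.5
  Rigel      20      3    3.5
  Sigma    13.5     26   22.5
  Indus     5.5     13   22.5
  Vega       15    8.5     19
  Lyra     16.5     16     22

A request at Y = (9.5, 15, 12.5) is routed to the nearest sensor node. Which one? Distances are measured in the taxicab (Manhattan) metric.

Indus

d(Y, Juno) = 0.5 + 6.5 + 13.5 = 20.5
d(Y, Gemma) = 3 + 4 + 15 = 22
d(Y, Rigel) = 10.5 + 12 + 9 = 31.5
d(Y, Sigma) = 4 + 11 + 10 = 25
d(Y, Indus) = 4 + 2 + 10 = 16
d(Y, Vega) = 5.5 + 6.5 + 6.5 = 18.5
d(Y, Lyra) = 7 + 1 + 9.5 = 17.5
The smallest is to Indus, so Y lies in the Voronoi region of Indus.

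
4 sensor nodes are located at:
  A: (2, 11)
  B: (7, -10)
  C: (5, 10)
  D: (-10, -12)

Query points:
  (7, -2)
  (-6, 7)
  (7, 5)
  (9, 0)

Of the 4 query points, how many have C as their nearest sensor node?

1

(7, -2) — d² to each: A:194, B:64, C:148, D:389 → nearest is B
(-6, 7) — d² to each: A:80, B:458, C:130, D:377 → nearest is A
(7, 5) — d² to each: A:61, B:225, C:29, D:578 → nearest is C
(9, 0) — d² to each: A:170, B:104, C:116, D:505 → nearest is B
1 of the 4 points has C as nearest.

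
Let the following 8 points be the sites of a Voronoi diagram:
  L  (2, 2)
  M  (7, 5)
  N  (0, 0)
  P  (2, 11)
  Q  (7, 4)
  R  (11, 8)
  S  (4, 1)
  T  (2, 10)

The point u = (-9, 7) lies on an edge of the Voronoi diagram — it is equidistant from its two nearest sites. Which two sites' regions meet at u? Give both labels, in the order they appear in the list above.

N and T

Squared distances from u to each site:
|uL|² = 121 + 25 = 146
|uM|² = 256 + 4 = 260
|uN|² = 81 + 49 = 130
|uP|² = 121 + 16 = 137
|uQ|² = 256 + 9 = 265
|uR|² = 400 + 1 = 401
|uS|² = 169 + 36 = 205
|uT|² = 121 + 9 = 130
u is equidistant from N and T (both at squared distance 130), and every other site is strictly farther — so u lies on the N–T Voronoi edge.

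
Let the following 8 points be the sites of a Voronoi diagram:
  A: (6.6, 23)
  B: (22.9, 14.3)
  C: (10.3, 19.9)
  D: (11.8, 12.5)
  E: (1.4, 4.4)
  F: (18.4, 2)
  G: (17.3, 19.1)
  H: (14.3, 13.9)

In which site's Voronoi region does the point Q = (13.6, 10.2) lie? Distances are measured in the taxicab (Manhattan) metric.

D

d(Q,A) = |13.6−6.6| + |10.2−23| = 7 + 12.8 = 19.8
d(Q,B) = |13.6−22.9| + |10.2−14.3| = 9.3 + 4.1 = 13.4
d(Q,C) = |13.6−10.3| + |10.2−19.9| = 3.3 + 9.7 = 13
d(Q,D) = |13.6−11.8| + |10.2−12.5| = 1.8 + 2.3 = 4.1
d(Q,E) = |13.6−1.4| + |10.2−4.4| = 12.2 + 5.8 = 18
d(Q,F) = |13.6−18.4| + |10.2−2| = 4.8 + 8.2 = 13
d(Q,G) = |13.6−17.3| + |10.2−19.1| = 3.7 + 8.9 = 12.6
d(Q,H) = |13.6−14.3| + |10.2−13.9| = 0.7 + 3.7 = 4.4
D is nearest.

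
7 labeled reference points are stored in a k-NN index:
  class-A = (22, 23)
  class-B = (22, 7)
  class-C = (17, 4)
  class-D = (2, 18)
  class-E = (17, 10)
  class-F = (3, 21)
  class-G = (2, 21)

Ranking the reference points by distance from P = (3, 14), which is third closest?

Since √ is increasing, it suffices to compare squared distances:
d²(P, class-A) = (3−22)² + (14−23)² = 361 + 81 = 442
d²(P, class-B) = (3−22)² + (14−7)² = 361 + 49 = 410
d²(P, class-C) = (3−17)² + (14−4)² = 196 + 100 = 296
d²(P, class-D) = (3−2)² + (14−18)² = 1 + 16 = 17
d²(P, class-E) = (3−17)² + (14−10)² = 196 + 16 = 212
d²(P, class-F) = (3−3)² + (14−21)² = 0 + 49 = 49
d²(P, class-G) = (3−2)² + (14−21)² = 1 + 49 = 50
Sorted ascending: class-D, class-F, class-G, class-E, … — the third-nearest is class-G.

class-G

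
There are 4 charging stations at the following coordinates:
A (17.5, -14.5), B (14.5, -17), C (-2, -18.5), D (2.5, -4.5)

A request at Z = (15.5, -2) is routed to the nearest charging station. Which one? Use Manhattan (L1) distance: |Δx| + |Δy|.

A

d(Z,A) = |15.5−17.5| + |-2−(-14.5)| = 2 + 12.5 = 14.5
d(Z,B) = |15.5−14.5| + |-2−(-17)| = 1 + 15 = 16
d(Z,C) = |15.5−(-2)| + |-2−(-18.5)| = 17.5 + 16.5 = 34
d(Z,D) = |15.5−2.5| + |-2−(-4.5)| = 13 + 2.5 = 15.5
A is nearest.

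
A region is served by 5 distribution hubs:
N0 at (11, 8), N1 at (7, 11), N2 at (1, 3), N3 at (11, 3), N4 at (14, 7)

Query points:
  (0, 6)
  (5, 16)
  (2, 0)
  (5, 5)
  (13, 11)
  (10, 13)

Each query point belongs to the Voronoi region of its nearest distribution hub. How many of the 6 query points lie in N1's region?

(0, 6) — d² to each: N0:125, N1:74, N2:10, N3:130, N4:197 → nearest is N2
(5, 16) — d² to each: N0:100, N1:29, N2:185, N3:205, N4:162 → nearest is N1
(2, 0) — d² to each: N0:145, N1:146, N2:10, N3:90, N4:193 → nearest is N2
(5, 5) — d² to each: N0:45, N1:40, N2:20, N3:40, N4:85 → nearest is N2
(13, 11) — d² to each: N0:13, N1:36, N2:208, N3:68, N4:17 → nearest is N0
(10, 13) — d² to each: N0:26, N1:13, N2:181, N3:101, N4:52 → nearest is N1
2 of the 6 points have N1 as nearest.

2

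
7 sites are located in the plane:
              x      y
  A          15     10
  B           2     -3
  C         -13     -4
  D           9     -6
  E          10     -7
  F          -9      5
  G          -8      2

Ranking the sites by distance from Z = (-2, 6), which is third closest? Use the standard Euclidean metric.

Squared Euclidean distances:
|ZA|² = (-2−15)² + (6−10)² = 289 + 16 = 305
|ZB|² = (-2−2)² + (6−(-3))² = 16 + 81 = 97
|ZC|² = (-2−(-13))² + (6−(-4))² = 121 + 100 = 221
|ZD|² = (-2−9)² + (6−(-6))² = 121 + 144 = 265
|ZE|² = (-2−10)² + (6−(-7))² = 144 + 169 = 313
|ZF|² = (-2−(-9))² + (6−5)² = 49 + 1 = 50
|ZG|² = (-2−(-8))² + (6−2)² = 36 + 16 = 52
Sorted ascending: F, G, B, C, … — the third-nearest is B.

B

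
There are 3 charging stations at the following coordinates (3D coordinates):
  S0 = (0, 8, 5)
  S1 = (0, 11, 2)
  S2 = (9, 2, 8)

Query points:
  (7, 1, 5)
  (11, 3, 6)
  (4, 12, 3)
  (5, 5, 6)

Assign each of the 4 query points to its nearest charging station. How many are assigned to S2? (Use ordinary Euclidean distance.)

3

(7, 1, 5) — d² to each: S0:98, S1:158, S2:14 → nearest is S2
(11, 3, 6) — d² to each: S0:147, S1:201, S2:9 → nearest is S2
(4, 12, 3) — d² to each: S0:36, S1:18, S2:150 → nearest is S1
(5, 5, 6) — d² to each: S0:35, S1:77, S2:29 → nearest is S2
3 of the 4 points have S2 as nearest.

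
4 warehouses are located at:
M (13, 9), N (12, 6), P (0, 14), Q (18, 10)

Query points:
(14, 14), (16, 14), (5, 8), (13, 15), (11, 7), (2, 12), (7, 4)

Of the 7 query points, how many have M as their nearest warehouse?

2

(14, 14) — d² to each: M:26, N:68, P:196, Q:32 → nearest is M
(16, 14) — d² to each: M:34, N:80, P:256, Q:20 → nearest is Q
(5, 8) — d² to each: M:65, N:53, P:61, Q:173 → nearest is N
(13, 15) — d² to each: M:36, N:82, P:170, Q:50 → nearest is M
(11, 7) — d² to each: M:8, N:2, P:170, Q:58 → nearest is N
(2, 12) — d² to each: M:130, N:136, P:8, Q:260 → nearest is P
(7, 4) — d² to each: M:61, N:29, P:149, Q:157 → nearest is N
2 of the 7 points have M as nearest.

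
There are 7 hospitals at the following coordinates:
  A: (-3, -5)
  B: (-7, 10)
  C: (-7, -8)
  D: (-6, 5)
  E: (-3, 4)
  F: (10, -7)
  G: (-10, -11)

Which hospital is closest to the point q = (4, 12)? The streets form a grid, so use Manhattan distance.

d(q,A) = |4−(-3)| + |12−(-5)| = 7 + 17 = 24
d(q,B) = |4−(-7)| + |12−10| = 11 + 2 = 13
d(q,C) = |4−(-7)| + |12−(-8)| = 11 + 20 = 31
d(q,D) = |4−(-6)| + |12−5| = 10 + 7 = 17
d(q,E) = |4−(-3)| + |12−4| = 7 + 8 = 15
d(q,F) = |4−10| + |12−(-7)| = 6 + 19 = 25
d(q,G) = |4−(-10)| + |12−(-11)| = 14 + 23 = 37
B is nearest.

B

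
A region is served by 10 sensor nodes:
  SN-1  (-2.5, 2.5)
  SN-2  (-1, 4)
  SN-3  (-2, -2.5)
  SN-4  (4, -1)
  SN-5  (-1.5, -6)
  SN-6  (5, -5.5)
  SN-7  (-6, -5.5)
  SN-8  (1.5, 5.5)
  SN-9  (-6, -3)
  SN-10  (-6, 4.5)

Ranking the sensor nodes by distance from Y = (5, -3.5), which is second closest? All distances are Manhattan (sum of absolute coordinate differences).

d(Y, SN-1) = |5−(-2.5)| + |-3.5−2.5| = 7.5 + 6 = 13.5
d(Y, SN-2) = |5−(-1)| + |-3.5−4| = 6 + 7.5 = 13.5
d(Y, SN-3) = |5−(-2)| + |-3.5−(-2.5)| = 7 + 1 = 8
d(Y, SN-4) = |5−4| + |-3.5−(-1)| = 1 + 2.5 = 3.5
d(Y, SN-5) = |5−(-1.5)| + |-3.5−(-6)| = 6.5 + 2.5 = 9
d(Y, SN-6) = |5−5| + |-3.5−(-5.5)| = 0 + 2 = 2
d(Y, SN-7) = |5−(-6)| + |-3.5−(-5.5)| = 11 + 2 = 13
d(Y, SN-8) = |5−1.5| + |-3.5−5.5| = 3.5 + 9 = 12.5
d(Y, SN-9) = |5−(-6)| + |-3.5−(-3)| = 11 + 0.5 = 11.5
d(Y, SN-10) = |5−(-6)| + |-3.5−4.5| = 11 + 8 = 19
Sorted ascending: SN-6, SN-4, SN-3, … — the second-nearest is SN-4.

SN-4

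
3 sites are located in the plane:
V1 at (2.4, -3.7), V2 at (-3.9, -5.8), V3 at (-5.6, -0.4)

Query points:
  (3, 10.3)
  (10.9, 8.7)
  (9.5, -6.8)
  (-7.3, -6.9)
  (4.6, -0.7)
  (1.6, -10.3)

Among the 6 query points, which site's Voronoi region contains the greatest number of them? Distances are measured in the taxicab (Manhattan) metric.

(3, 10.3) — d to each: V1:14.6, V2:23, V3:19.3 → nearest is V1
(10.9, 8.7) — d to each: V1:20.9, V2:29.3, V3:25.6 → nearest is V1
(9.5, -6.8) — d to each: V1:10.2, V2:14.4, V3:21.5 → nearest is V1
(-7.3, -6.9) — d to each: V1:12.9, V2:4.5, V3:8.2 → nearest is V2
(4.6, -0.7) — d to each: V1:5.2, V2:13.6, V3:10.5 → nearest is V1
(1.6, -10.3) — d to each: V1:7.4, V2:10, V3:17.1 → nearest is V1
Tally — V1:5, V2:1. V1 captures the most (5).

V1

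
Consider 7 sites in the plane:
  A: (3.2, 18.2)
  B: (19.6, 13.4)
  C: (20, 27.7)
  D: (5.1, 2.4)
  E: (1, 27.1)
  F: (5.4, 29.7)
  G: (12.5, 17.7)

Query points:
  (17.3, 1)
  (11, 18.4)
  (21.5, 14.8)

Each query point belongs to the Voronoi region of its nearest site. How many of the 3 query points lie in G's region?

1

(17.3, 1) — d² to each: A:494.65, B:159.05, C:720.18, D:150.8, E:946.9, F:965.3, G:301.93 → nearest is D
(11, 18.4) — d² to each: A:60.88, B:98.96, C:167.49, D:290.81, E:175.69, F:159.05, G:2.74 → nearest is G
(21.5, 14.8) — d² to each: A:346.45, B:5.57, C:168.66, D:422.72, E:571.54, F:481.22, G:89.41 → nearest is B
1 of the 3 points has G as nearest.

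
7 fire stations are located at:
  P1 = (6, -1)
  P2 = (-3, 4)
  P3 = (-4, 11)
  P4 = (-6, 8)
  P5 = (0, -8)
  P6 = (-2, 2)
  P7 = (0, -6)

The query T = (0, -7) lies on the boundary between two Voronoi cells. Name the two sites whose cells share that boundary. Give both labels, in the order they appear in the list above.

P5 and P7

Squared distances from T to each site:
|TP1|² = (0−6)² + (-7−(-1))² = 36 + 36 = 72
|TP2|² = (0−(-3))² + (-7−4)² = 9 + 121 = 130
|TP3|² = (0−(-4))² + (-7−11)² = 16 + 324 = 340
|TP4|² = (0−(-6))² + (-7−8)² = 36 + 225 = 261
|TP5|² = (0−0)² + (-7−(-8))² = 0 + 1 = 1
|TP6|² = (0−(-2))² + (-7−2)² = 4 + 81 = 85
|TP7|² = (0−0)² + (-7−(-6))² = 0 + 1 = 1
T is equidistant from P5 and P7 (both at squared distance 1), and every other site is strictly farther — so T lies on the P5–P7 Voronoi edge.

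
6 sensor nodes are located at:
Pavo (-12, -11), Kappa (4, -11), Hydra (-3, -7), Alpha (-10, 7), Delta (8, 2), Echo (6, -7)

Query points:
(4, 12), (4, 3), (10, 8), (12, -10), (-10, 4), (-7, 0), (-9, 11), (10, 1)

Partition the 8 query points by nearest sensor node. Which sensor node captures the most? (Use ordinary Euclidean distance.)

Delta

(4, 12) — d² to each: Pavo:785, Kappa:529, Hydra:410, Alpha:221, Delta:116, Echo:365 → nearest is Delta
(4, 3) — d² to each: Pavo:452, Kappa:196, Hydra:149, Alpha:212, Delta:17, Echo:104 → nearest is Delta
(10, 8) — d² to each: Pavo:845, Kappa:397, Hydra:394, Alpha:401, Delta:40, Echo:241 → nearest is Delta
(12, -10) — d² to each: Pavo:577, Kappa:65, Hydra:234, Alpha:773, Delta:160, Echo:45 → nearest is Echo
(-10, 4) — d² to each: Pavo:229, Kappa:421, Hydra:170, Alpha:9, Delta:328, Echo:377 → nearest is Alpha
(-7, 0) — d² to each: Pavo:146, Kappa:242, Hydra:65, Alpha:58, Delta:229, Echo:218 → nearest is Alpha
(-9, 11) — d² to each: Pavo:493, Kappa:653, Hydra:360, Alpha:17, Delta:370, Echo:549 → nearest is Alpha
(10, 1) — d² to each: Pavo:628, Kappa:180, Hydra:233, Alpha:436, Delta:5, Echo:80 → nearest is Delta
Tally — Alpha:3, Delta:4, Echo:1. Delta captures the most (4).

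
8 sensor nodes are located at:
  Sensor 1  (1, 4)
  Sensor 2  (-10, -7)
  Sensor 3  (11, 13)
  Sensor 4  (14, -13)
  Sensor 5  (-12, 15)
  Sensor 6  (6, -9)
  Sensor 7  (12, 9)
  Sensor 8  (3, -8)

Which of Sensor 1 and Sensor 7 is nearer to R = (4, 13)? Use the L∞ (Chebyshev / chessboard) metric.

Sensor 7

d(R, Sensor 1) = max(3, 9) = 9
d(R, Sensor 7) = max(8, 4) = 8
9 > 8, so Sensor 7 is closer.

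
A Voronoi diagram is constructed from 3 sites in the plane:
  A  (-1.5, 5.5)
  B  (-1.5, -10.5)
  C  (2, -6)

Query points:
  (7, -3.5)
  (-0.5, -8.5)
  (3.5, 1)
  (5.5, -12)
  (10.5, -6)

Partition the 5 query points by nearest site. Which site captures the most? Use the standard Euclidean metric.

(7, -3.5) — d² to each: A:153.25, B:121.25, C:31.25 → nearest is C
(-0.5, -8.5) — d² to each: A:197, B:5, C:12.5 → nearest is B
(3.5, 1) — d² to each: A:45.25, B:157.25, C:51.25 → nearest is A
(5.5, -12) — d² to each: A:355.25, B:51.25, C:48.25 → nearest is C
(10.5, -6) — d² to each: A:276.25, B:164.25, C:72.25 → nearest is C
Tally — A:1, B:1, C:3. C captures the most (3).

C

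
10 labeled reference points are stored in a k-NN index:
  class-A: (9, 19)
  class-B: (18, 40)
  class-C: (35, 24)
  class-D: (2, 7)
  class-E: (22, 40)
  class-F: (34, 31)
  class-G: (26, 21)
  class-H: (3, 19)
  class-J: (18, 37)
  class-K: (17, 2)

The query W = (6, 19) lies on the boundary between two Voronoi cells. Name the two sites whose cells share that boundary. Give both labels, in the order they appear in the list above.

Squared distances from W to each site:
d²(W, class-A) = (6−9)² + (19−19)² = 9 + 0 = 9
d²(W, class-B) = (6−18)² + (19−40)² = 144 + 441 = 585
d²(W, class-C) = (6−35)² + (19−24)² = 841 + 25 = 866
d²(W, class-D) = (6−2)² + (19−7)² = 16 + 144 = 160
d²(W, class-E) = (6−22)² + (19−40)² = 256 + 441 = 697
d²(W, class-F) = (6−34)² + (19−31)² = 784 + 144 = 928
d²(W, class-G) = (6−26)² + (19−21)² = 400 + 4 = 404
d²(W, class-H) = (6−3)² + (19−19)² = 9 + 0 = 9
d²(W, class-J) = (6−18)² + (19−37)² = 144 + 324 = 468
d²(W, class-K) = (6−17)² + (19−2)² = 121 + 289 = 410
W is equidistant from class-A and class-H (both at squared distance 9), and every other site is strictly farther — so W lies on the class-A–class-H Voronoi edge.

class-A and class-H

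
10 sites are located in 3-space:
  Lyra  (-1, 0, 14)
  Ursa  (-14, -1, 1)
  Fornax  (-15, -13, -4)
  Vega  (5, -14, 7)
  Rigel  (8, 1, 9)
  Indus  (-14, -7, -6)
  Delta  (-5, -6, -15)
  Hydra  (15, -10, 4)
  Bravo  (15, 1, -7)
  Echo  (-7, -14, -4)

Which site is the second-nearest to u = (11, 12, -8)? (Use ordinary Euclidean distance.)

Compare squared distances (the ordering matches that of the actual distances):
d²(u, Lyra) = (11−(-1))² + (12−0)² + (-8−14)² = 144 + 144 + 484 = 772
d²(u, Ursa) = (11−(-14))² + (12−(-1))² + (-8−1)² = 625 + 169 + 81 = 875
d²(u, Fornax) = (11−(-15))² + (12−(-13))² + (-8−(-4))² = 676 + 625 + 16 = 1317
d²(u, Vega) = (11−5)² + (12−(-14))² + (-8−7)² = 36 + 676 + 225 = 937
d²(u, Rigel) = (11−8)² + (12−1)² + (-8−9)² = 9 + 121 + 289 = 419
d²(u, Indus) = (11−(-14))² + (12−(-7))² + (-8−(-6))² = 625 + 361 + 4 = 990
d²(u, Delta) = (11−(-5))² + (12−(-6))² + (-8−(-15))² = 256 + 324 + 49 = 629
d²(u, Hydra) = (11−15)² + (12−(-10))² + (-8−4)² = 16 + 484 + 144 = 644
d²(u, Bravo) = (11−15)² + (12−1)² + (-8−(-7))² = 16 + 121 + 1 = 138
d²(u, Echo) = (11−(-7))² + (12−(-14))² + (-8−(-4))² = 324 + 676 + 16 = 1016
Sorted ascending: Bravo, Rigel, Delta, … — the second-nearest is Rigel.

Rigel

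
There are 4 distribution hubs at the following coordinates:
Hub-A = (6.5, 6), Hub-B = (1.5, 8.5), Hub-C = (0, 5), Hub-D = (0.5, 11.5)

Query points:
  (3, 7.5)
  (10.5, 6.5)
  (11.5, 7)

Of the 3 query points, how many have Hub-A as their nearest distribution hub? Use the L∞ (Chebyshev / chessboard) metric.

(3, 7.5) — d to each: Hub-A:3.5, Hub-B:1.5, Hub-C:3, Hub-D:4 → nearest is Hub-B
(10.5, 6.5) — d to each: Hub-A:4, Hub-B:9, Hub-C:10.5, Hub-D:10 → nearest is Hub-A
(11.5, 7) — d to each: Hub-A:5, Hub-B:10, Hub-C:11.5, Hub-D:11 → nearest is Hub-A
2 of the 3 points have Hub-A as nearest.

2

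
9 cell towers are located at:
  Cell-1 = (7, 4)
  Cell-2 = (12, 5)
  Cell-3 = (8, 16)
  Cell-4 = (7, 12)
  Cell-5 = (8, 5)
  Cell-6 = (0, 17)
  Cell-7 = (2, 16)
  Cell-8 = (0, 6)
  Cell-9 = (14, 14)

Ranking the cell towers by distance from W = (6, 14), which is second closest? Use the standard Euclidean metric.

Cell-3

Squared Euclidean distances:
d²(W, Cell-1) = (6−7)² + (14−4)² = 1 + 100 = 101
d²(W, Cell-2) = (6−12)² + (14−5)² = 36 + 81 = 117
d²(W, Cell-3) = (6−8)² + (14−16)² = 4 + 4 = 8
d²(W, Cell-4) = (6−7)² + (14−12)² = 1 + 4 = 5
d²(W, Cell-5) = (6−8)² + (14−5)² = 4 + 81 = 85
d²(W, Cell-6) = (6−0)² + (14−17)² = 36 + 9 = 45
d²(W, Cell-7) = (6−2)² + (14−16)² = 16 + 4 = 20
d²(W, Cell-8) = (6−0)² + (14−6)² = 36 + 64 = 100
d²(W, Cell-9) = (6−14)² + (14−14)² = 64 + 0 = 64
Sorted ascending: Cell-4, Cell-3, Cell-7, … — the second-nearest is Cell-3.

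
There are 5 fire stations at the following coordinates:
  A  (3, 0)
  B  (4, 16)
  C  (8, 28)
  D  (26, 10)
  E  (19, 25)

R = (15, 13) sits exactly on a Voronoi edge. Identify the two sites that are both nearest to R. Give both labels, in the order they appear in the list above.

Squared distances from R to each site:
|RA|² = 144 + 169 = 313
|RB|² = 121 + 9 = 130
|RC|² = 49 + 225 = 274
|RD|² = 121 + 9 = 130
|RE|² = 16 + 144 = 160
R is equidistant from B and D (both at squared distance 130), and every other site is strictly farther — so R lies on the B–D Voronoi edge.

B and D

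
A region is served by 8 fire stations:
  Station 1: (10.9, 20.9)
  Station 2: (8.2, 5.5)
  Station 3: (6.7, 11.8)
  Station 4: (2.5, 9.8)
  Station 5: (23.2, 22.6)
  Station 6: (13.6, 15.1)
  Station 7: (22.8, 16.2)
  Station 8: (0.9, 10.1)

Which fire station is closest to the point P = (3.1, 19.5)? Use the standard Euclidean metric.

Station 1

Squared Euclidean distances:
d²(P, Station 1) = (3.1−10.9)² + (19.5−20.9)² = 60.84 + 1.96 = 62.8
d²(P, Station 2) = (3.1−8.2)² + (19.5−5.5)² = 26.01 + 196 = 222.01
d²(P, Station 3) = (3.1−6.7)² + (19.5−11.8)² = 12.96 + 59.29 = 72.25
d²(P, Station 4) = (3.1−2.5)² + (19.5−9.8)² = 0.36 + 94.09 = 94.45
d²(P, Station 5) = (3.1−23.2)² + (19.5−22.6)² = 404.01 + 9.61 = 413.62
d²(P, Station 6) = (3.1−13.6)² + (19.5−15.1)² = 110.25 + 19.36 = 129.61
d²(P, Station 7) = (3.1−22.8)² + (19.5−16.2)² = 388.09 + 10.89 = 398.98
d²(P, Station 8) = (3.1−0.9)² + (19.5−10.1)² = 4.84 + 88.36 = 93.2
The smallest is to Station 1, so P lies in the Voronoi region of Station 1.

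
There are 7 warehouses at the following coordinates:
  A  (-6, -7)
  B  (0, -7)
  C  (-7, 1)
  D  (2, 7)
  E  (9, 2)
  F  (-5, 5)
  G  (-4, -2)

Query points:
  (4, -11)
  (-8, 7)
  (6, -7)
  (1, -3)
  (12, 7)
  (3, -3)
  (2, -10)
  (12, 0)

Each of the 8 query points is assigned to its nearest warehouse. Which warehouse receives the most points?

B

(4, -11) — d² to each: A:116, B:32, C:265, D:328, E:194, F:337, G:145 → nearest is B
(-8, 7) — d² to each: A:200, B:260, C:37, D:100, E:314, F:13, G:97 → nearest is F
(6, -7) — d² to each: A:144, B:36, C:233, D:212, E:90, F:265, G:125 → nearest is B
(1, -3) — d² to each: A:65, B:17, C:80, D:101, E:89, F:100, G:26 → nearest is B
(12, 7) — d² to each: A:520, B:340, C:397, D:100, E:34, F:293, G:337 → nearest is E
(3, -3) — d² to each: A:97, B:25, C:116, D:101, E:61, F:128, G:50 → nearest is B
(2, -10) — d² to each: A:73, B:13, C:202, D:289, E:193, F:274, G:100 → nearest is B
(12, 0) — d² to each: A:373, B:193, C:362, D:149, E:13, F:314, G:260 → nearest is E
Tally — B:5, E:2, F:1. B captures the most (5).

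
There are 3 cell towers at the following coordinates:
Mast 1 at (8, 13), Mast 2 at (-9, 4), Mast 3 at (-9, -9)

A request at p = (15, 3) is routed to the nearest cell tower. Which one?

Compare squared distances (the ordering matches that of the actual distances):
d²(p, Mast 1) = (15−8)² + (3−13)² = 49 + 100 = 149
d²(p, Mast 2) = (15−(-9))² + (3−4)² = 576 + 1 = 577
d²(p, Mast 3) = (15−(-9))² + (3−(-9))² = 576 + 144 = 720
Minimum is at Mast 1.

Mast 1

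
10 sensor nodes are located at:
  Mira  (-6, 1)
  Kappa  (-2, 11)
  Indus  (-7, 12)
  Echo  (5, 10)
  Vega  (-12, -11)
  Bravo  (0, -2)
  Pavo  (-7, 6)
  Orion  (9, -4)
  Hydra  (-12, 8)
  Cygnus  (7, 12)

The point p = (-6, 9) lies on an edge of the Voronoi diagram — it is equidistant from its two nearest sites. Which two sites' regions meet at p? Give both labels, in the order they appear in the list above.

Squared distances from p to each site:
d²(p, Mira) = 0 + 64 = 64
d²(p, Kappa) = 16 + 4 = 20
d²(p, Indus) = 1 + 9 = 10
d²(p, Echo) = 121 + 1 = 122
d²(p, Vega) = 36 + 400 = 436
d²(p, Bravo) = 36 + 121 = 157
d²(p, Pavo) = 1 + 9 = 10
d²(p, Orion) = 225 + 169 = 394
d²(p, Hydra) = 36 + 1 = 37
d²(p, Cygnus) = 169 + 9 = 178
p is equidistant from Indus and Pavo (both at squared distance 10), and every other site is strictly farther — so p lies on the Indus–Pavo Voronoi edge.

Indus and Pavo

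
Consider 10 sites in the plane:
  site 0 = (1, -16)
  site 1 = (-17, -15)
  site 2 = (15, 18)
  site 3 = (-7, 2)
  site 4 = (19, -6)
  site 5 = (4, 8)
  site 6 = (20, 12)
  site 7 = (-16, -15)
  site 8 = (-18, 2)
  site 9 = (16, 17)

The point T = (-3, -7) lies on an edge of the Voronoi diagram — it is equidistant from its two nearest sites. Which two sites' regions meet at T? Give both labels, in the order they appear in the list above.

Squared distances from T to each site:
d²(T, site 0) = 16 + 81 = 97
d²(T, site 1) = 196 + 64 = 260
d²(T, site 2) = 324 + 625 = 949
d²(T, site 3) = 16 + 81 = 97
d²(T, site 4) = 484 + 1 = 485
d²(T, site 5) = 49 + 225 = 274
d²(T, site 6) = 529 + 361 = 890
d²(T, site 7) = 169 + 64 = 233
d²(T, site 8) = 225 + 81 = 306
d²(T, site 9) = 361 + 576 = 937
T is equidistant from site 0 and site 3 (both at squared distance 97), and every other site is strictly farther — so T lies on the site 0–site 3 Voronoi edge.

site 0 and site 3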